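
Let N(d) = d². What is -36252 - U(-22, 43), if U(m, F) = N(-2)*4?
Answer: -36268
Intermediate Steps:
U(m, F) = 16 (U(m, F) = (-2)²*4 = 4*4 = 16)
-36252 - U(-22, 43) = -36252 - 1*16 = -36252 - 16 = -36268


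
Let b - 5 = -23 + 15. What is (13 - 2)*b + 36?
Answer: 3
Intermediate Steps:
b = -3 (b = 5 + (-23 + 15) = 5 - 8 = -3)
(13 - 2)*b + 36 = (13 - 2)*(-3) + 36 = 11*(-3) + 36 = -33 + 36 = 3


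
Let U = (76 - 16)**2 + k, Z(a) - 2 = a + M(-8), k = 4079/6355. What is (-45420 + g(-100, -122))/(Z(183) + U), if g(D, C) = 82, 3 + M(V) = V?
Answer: -288122990/23987849 ≈ -12.011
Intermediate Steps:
M(V) = -3 + V
k = 4079/6355 (k = 4079*(1/6355) = 4079/6355 ≈ 0.64186)
Z(a) = -9 + a (Z(a) = 2 + (a + (-3 - 8)) = 2 + (a - 11) = 2 + (-11 + a) = -9 + a)
U = 22882079/6355 (U = (76 - 16)**2 + 4079/6355 = 60**2 + 4079/6355 = 3600 + 4079/6355 = 22882079/6355 ≈ 3600.6)
(-45420 + g(-100, -122))/(Z(183) + U) = (-45420 + 82)/((-9 + 183) + 22882079/6355) = -45338/(174 + 22882079/6355) = -45338/23987849/6355 = -45338*6355/23987849 = -288122990/23987849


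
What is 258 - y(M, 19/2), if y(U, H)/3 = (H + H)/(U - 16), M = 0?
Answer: 4185/16 ≈ 261.56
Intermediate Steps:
y(U, H) = 6*H/(-16 + U) (y(U, H) = 3*((H + H)/(U - 16)) = 3*((2*H)/(-16 + U)) = 3*(2*H/(-16 + U)) = 6*H/(-16 + U))
258 - y(M, 19/2) = 258 - 6*19/2/(-16 + 0) = 258 - 6*19*(1/2)/(-16) = 258 - 6*19*(-1)/(2*16) = 258 - 1*(-57/16) = 258 + 57/16 = 4185/16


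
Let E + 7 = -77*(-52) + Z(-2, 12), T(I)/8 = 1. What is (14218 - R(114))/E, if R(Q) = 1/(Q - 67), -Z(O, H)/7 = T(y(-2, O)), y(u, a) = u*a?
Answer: 668245/185227 ≈ 3.6077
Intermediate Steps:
y(u, a) = a*u
T(I) = 8 (T(I) = 8*1 = 8)
Z(O, H) = -56 (Z(O, H) = -7*8 = -56)
R(Q) = 1/(-67 + Q)
E = 3941 (E = -7 + (-77*(-52) - 56) = -7 + (4004 - 56) = -7 + 3948 = 3941)
(14218 - R(114))/E = (14218 - 1/(-67 + 114))/3941 = (14218 - 1/47)*(1/3941) = (668245/47)*(1/3941) = 668245/185227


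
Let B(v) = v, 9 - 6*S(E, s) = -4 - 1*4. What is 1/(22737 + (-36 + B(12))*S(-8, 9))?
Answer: 1/22669 ≈ 4.4113e-5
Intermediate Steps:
S(E, s) = 17/6 (S(E, s) = 3/2 - (-4 - 1*4)/6 = 3/2 - (-4 - 4)/6 = 3/2 - 1/6*(-8) = 3/2 + 4/3 = 17/6)
1/(22737 + (-36 + B(12))*S(-8, 9)) = 1/(22737 + (-36 + 12)*(17/6)) = 1/(22737 - 24*17/6) = 1/(22737 - 68) = 1/22669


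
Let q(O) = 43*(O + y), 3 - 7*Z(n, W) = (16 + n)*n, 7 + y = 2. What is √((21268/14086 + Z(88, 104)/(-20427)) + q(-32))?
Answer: 2*I*√8224413110072111238/143867361 ≈ 39.868*I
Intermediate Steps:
y = -5 (y = -7 + 2 = -5)
Z(n, W) = 3/7 - n*(16 + n)/7 (Z(n, W) = 3/7 - (16 + n)*n/7 = 3/7 - n*(16 + n)/7)
q(O) = -215 + 43*O (q(O) = 43*(O - 5) = 43*(-5 + O) = -215 + 43*O)
√((21268/14086 + Z(88, 104)/(-20427)) + q(-32)) = √((21268/14086 + (3/7 - 16/7*88 - ⅐*88²)/(-20427)) + (-215 + 43*(-32))) = √((21268*(1/14086) + (3/7 - 1408/7 - ⅐*7744)*(-1/20427)) + (-215 - 1376)) = √((10634/7043 + (3/7 - 1408/7 - 7744/7)*(-1/20427)) - 1591) = √((10634/7043 - 1307*(-1/20427)) - 1591) = √((10634/7043 + 1307/20427) - 1591) = √(226425919/143867361 - 1591) = √(-228666545432/143867361) = 2*I*√8224413110072111238/143867361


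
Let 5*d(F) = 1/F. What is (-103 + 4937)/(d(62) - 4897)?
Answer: -1498540/1518069 ≈ -0.98714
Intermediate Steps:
d(F) = 1/(5*F)
(-103 + 4937)/(d(62) - 4897) = (-103 + 4937)/((1/5)/62 - 4897) = 4834/((1/5)*(1/62) - 4897) = 4834/(1/310 - 4897) = 4834/(-1518069/310) = 4834*(-310/1518069) = -1498540/1518069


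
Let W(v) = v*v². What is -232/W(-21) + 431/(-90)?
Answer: -441179/92610 ≈ -4.7638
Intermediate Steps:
W(v) = v³
-232/W(-21) + 431/(-90) = -232/((-21)³) + 431/(-90) = -232/(-9261) + 431*(-1/90) = -232*(-1/9261) - 431/90 = 232/9261 - 431/90 = -441179/92610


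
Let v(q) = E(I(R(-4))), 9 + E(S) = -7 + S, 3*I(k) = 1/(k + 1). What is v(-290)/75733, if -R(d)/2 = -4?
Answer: -431/2044791 ≈ -0.00021078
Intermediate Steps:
R(d) = 8 (R(d) = -2*(-4) = 8)
I(k) = 1/(3*(1 + k)) (I(k) = 1/(3*(k + 1)) = 1/(3*(1 + k)))
E(S) = -16 + S (E(S) = -9 + (-7 + S) = -16 + S)
v(q) = -431/27 (v(q) = -16 + 1/(3*(1 + 8)) = -16 + (⅓)/9 = -16 + (⅓)*(⅑) = -16 + 1/27 = -431/27)
v(-290)/75733 = -431/27/75733 = -431/27*1/75733 = -431/2044791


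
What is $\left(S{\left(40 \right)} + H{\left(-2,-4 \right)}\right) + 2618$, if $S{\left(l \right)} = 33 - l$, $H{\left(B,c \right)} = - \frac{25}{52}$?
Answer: $\frac{135747}{52} \approx 2610.5$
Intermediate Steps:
$H{\left(B,c \right)} = - \frac{25}{52}$ ($H{\left(B,c \right)} = \left(-25\right) \frac{1}{52} = - \frac{25}{52}$)
$\left(S{\left(40 \right)} + H{\left(-2,-4 \right)}\right) + 2618 = \left(\left(33 - 40\right) - \frac{25}{52}\right) + 2618 = \left(-7 - \frac{25}{52}\right) + 2618 = - \frac{389}{52} + 2618 = \frac{135747}{52}$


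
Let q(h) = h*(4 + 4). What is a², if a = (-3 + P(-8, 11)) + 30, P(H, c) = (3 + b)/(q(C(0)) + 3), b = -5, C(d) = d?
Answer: 6241/9 ≈ 693.44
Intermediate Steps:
q(h) = 8*h (q(h) = h*8 = 8*h)
P(H, c) = -⅔ (P(H, c) = (3 - 5)/(8*0 + 3) = -2/(0 + 3) = -2/3 = -2*⅓ = -⅔)
a = 79/3 (a = (-3 - ⅔) + 30 = -11/3 + 30 = 79/3 ≈ 26.333)
a² = (79/3)² = 6241/9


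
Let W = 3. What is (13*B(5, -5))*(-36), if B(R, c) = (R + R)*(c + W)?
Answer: 9360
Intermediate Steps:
B(R, c) = 2*R*(3 + c) (B(R, c) = (R + R)*(c + 3) = (2*R)*(3 + c) = 2*R*(3 + c))
(13*B(5, -5))*(-36) = (13*(2*5*(3 - 5)))*(-36) = (13*(2*5*(-2)))*(-36) = (13*(-20))*(-36) = -260*(-36) = 9360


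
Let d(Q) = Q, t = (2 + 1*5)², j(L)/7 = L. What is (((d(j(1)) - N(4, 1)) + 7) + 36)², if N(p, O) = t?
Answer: 1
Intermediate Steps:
j(L) = 7*L
t = 49 (t = (2 + 5)² = 7² = 49)
N(p, O) = 49
(((d(j(1)) - N(4, 1)) + 7) + 36)² = (((7*1 - 1*49) + 7) + 36)² = (((7 - 49) + 7) + 36)² = ((-42 + 7) + 36)² = (-35 + 36)² = 1² = 1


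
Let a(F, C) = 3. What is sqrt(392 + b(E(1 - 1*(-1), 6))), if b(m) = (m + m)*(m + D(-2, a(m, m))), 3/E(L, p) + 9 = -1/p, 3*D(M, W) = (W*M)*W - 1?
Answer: 2*sqrt(299747)/55 ≈ 19.909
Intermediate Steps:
D(M, W) = -1/3 + M*W**2/3 (D(M, W) = ((W*M)*W - 1)/3 = ((M*W)*W - 1)/3 = (M*W**2 - 1)/3 = (-1 + M*W**2)/3 = -1/3 + M*W**2/3)
E(L, p) = 3/(-9 - 1/p)
b(m) = 2*m*(-19/3 + m) (b(m) = (m + m)*(m + (-1/3 + (1/3)*(-2)*3**2)) = (2*m)*(m + (-1/3 + (1/3)*(-2)*9)) = (2*m)*(m + (-1/3 - 6)) = (2*m)*(m - 19/3) = (2*m)*(-19/3 + m) = 2*m*(-19/3 + m))
sqrt(392 + b(E(1 - 1*(-1), 6))) = sqrt(392 + 2*(-3*6/(1 + 9*6))*(-19 + 3*(-3*6/(1 + 9*6)))/3) = sqrt(392 + 2*(-3*6/(1 + 54))*(-19 + 3*(-3*6/(1 + 54)))/3) = sqrt(392 + 2*(-3*6/55)*(-19 + 3*(-3*6/55))/3) = sqrt(392 + 2*(-3*6*1/55)*(-19 + 3*(-3*6*1/55))/3) = sqrt(392 + (2/3)*(-18/55)*(-19 + 3*(-18/55))) = sqrt(392 + (2/3)*(-18/55)*(-19 - 54/55)) = sqrt(392 + (2/3)*(-18/55)*(-1099/55)) = sqrt(392 + 13188/3025) = sqrt(1198988/3025) = 2*sqrt(299747)/55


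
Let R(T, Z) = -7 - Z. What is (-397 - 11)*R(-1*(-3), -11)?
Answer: -1632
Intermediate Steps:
(-397 - 11)*R(-1*(-3), -11) = (-397 - 11)*(-7 - 1*(-11)) = -408*(-7 + 11) = -408*4 = -1632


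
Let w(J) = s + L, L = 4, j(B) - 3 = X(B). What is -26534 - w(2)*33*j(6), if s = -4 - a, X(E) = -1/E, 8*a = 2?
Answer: -212085/8 ≈ -26511.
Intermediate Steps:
a = ¼ (a = (⅛)*2 = ¼ ≈ 0.25000)
j(B) = 3 - 1/B
s = -17/4 (s = -4 - 1*¼ = -4 - ¼ = -17/4 ≈ -4.2500)
w(J) = -¼ (w(J) = -17/4 + 4 = -¼)
-26534 - w(2)*33*j(6) = -26534 - (-¼*33)*(3 - 1/6) = -26534 - (-33)*(3 - 1*⅙)/4 = -26534 - (-33)*(3 - ⅙)/4 = -26534 - (-33)*17/(4*6) = -26534 - 1*(-187/8) = -26534 + 187/8 = -212085/8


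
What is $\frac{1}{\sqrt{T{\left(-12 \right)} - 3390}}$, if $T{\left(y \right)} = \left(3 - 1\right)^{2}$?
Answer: $- \frac{i \sqrt{3386}}{3386} \approx - 0.017185 i$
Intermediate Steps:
$T{\left(y \right)} = 4$ ($T{\left(y \right)} = 2^{2} = 4$)
$\frac{1}{\sqrt{T{\left(-12 \right)} - 3390}} = \frac{1}{\sqrt{4 - 3390}} = \frac{1}{\sqrt{-3386}} = \frac{1}{i \sqrt{3386}} = - \frac{i \sqrt{3386}}{3386}$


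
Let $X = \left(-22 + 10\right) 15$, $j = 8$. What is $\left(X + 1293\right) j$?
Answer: $8904$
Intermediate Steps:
$X = -180$ ($X = \left(-12\right) 15 = -180$)
$\left(X + 1293\right) j = \left(-180 + 1293\right) 8 = 1113 \cdot 8 = 8904$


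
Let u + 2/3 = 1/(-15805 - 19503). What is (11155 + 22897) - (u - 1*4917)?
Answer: 4127822975/105924 ≈ 38970.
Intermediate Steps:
u = -70619/105924 (u = -2/3 + 1/(-15805 - 19503) = -2/3 + 1/(-35308) = -2/3 - 1/35308 = -70619/105924 ≈ -0.66669)
(11155 + 22897) - (u - 1*4917) = (11155 + 22897) - (-70619/105924 - 1*4917) = 34052 - (-70619/105924 - 4917) = 34052 - 1*(-520898927/105924) = 34052 + 520898927/105924 = 4127822975/105924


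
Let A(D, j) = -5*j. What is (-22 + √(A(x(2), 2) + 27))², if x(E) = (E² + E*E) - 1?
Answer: (22 - √17)² ≈ 319.58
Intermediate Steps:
x(E) = -1 + 2*E² (x(E) = (E² + E²) - 1 = 2*E² - 1 = -1 + 2*E²)
(-22 + √(A(x(2), 2) + 27))² = (-22 + √(-5*2 + 27))² = (-22 + √(-10 + 27))² = (-22 + √17)²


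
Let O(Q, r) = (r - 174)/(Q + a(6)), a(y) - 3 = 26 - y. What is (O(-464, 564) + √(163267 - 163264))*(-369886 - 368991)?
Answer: 96054010/147 - 738877*√3 ≈ -6.2634e+5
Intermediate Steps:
a(y) = 29 - y (a(y) = 3 + (26 - y) = 29 - y)
O(Q, r) = (-174 + r)/(23 + Q) (O(Q, r) = (r - 174)/(Q + (29 - 1*6)) = (-174 + r)/(Q + (29 - 6)) = (-174 + r)/(Q + 23) = (-174 + r)/(23 + Q))
(O(-464, 564) + √(163267 - 163264))*(-369886 - 368991) = ((-174 + 564)/(23 - 464) + √(163267 - 163264))*(-369886 - 368991) = (390/(-441) + √3)*(-738877) = (-1/441*390 + √3)*(-738877) = (-130/147 + √3)*(-738877) = 96054010/147 - 738877*√3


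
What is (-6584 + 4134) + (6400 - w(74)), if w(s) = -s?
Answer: 4024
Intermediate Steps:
(-6584 + 4134) + (6400 - w(74)) = (-6584 + 4134) + (6400 - (-1)*74) = -2450 + (6400 - 1*(-74)) = -2450 + (6400 + 74) = -2450 + 6474 = 4024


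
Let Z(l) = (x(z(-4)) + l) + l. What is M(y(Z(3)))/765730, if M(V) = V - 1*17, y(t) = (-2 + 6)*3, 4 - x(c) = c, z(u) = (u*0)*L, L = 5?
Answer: -1/153146 ≈ -6.5297e-6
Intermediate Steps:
z(u) = 0 (z(u) = (u*0)*5 = 0*5 = 0)
x(c) = 4 - c
Z(l) = 4 + 2*l (Z(l) = ((4 - 1*0) + l) + l = ((4 + 0) + l) + l = (4 + l) + l = 4 + 2*l)
y(t) = 12 (y(t) = 4*3 = 12)
M(V) = -17 + V (M(V) = V - 17 = -17 + V)
M(y(Z(3)))/765730 = (-17 + 12)/765730 = -5*1/765730 = -1/153146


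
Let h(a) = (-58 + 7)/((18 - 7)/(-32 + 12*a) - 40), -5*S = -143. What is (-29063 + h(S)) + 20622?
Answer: -524824229/62185 ≈ -8439.7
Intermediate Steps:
S = 143/5 (S = -⅕*(-143) = 143/5 ≈ 28.600)
h(a) = -51/(-40 + 11/(-32 + 12*a)) (h(a) = -51/(11/(-32 + 12*a) - 40) = -51/(-40 + 11/(-32 + 12*a)))
(-29063 + h(S)) + 20622 = (-29063 + 204*(-8 + 3*(143/5))/(-1291 + 480*(143/5))) + 20622 = (-29063 + 204*(-8 + 429/5)/(-1291 + 13728)) + 20622 = (-29063 + 204*(389/5)/12437) + 20622 = (-29063 + 204*(1/12437)*(389/5)) + 20622 = (-29063 + 79356/62185) + 20622 = -1807203299/62185 + 20622 = -524824229/62185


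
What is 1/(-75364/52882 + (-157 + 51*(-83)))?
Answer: -26441/116113672 ≈ -0.00022772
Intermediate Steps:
1/(-75364/52882 + (-157 + 51*(-83))) = 1/(-75364*1/52882 + (-157 - 4233)) = 1/(-37682/26441 - 4390) = 1/(-116113672/26441) = -26441/116113672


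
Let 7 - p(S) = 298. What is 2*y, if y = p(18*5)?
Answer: -582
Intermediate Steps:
p(S) = -291 (p(S) = 7 - 1*298 = 7 - 298 = -291)
y = -291
2*y = 2*(-291) = -582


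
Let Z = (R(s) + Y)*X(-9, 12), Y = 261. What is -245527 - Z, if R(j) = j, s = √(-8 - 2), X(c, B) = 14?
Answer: -249181 - 14*I*√10 ≈ -2.4918e+5 - 44.272*I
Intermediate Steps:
s = I*√10 (s = √(-10) = I*√10 ≈ 3.1623*I)
Z = 3654 + 14*I*√10 (Z = (I*√10 + 261)*14 = (261 + I*√10)*14 = 3654 + 14*I*√10 ≈ 3654.0 + 44.272*I)
-245527 - Z = -245527 - (3654 + 14*I*√10) = -245527 + (-3654 - 14*I*√10) = -249181 - 14*I*√10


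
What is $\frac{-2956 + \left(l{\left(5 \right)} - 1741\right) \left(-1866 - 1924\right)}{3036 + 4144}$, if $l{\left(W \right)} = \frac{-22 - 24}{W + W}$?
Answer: $\frac{1653217}{1795} \approx 921.01$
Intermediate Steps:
$l{\left(W \right)} = - \frac{23}{W}$ ($l{\left(W \right)} = - \frac{46}{2 W} = - 46 \frac{1}{2 W} = - \frac{23}{W}$)
$\frac{-2956 + \left(l{\left(5 \right)} - 1741\right) \left(-1866 - 1924\right)}{3036 + 4144} = \frac{-2956 + \left(- \frac{23}{5} - 1741\right) \left(-1866 - 1924\right)}{3036 + 4144} = \frac{-2956 + \left(\left(-23\right) \frac{1}{5} - 1741\right) \left(-3790\right)}{7180} = \left(-2956 + \left(- \frac{23}{5} - 1741\right) \left(-3790\right)\right) \frac{1}{7180} = \left(-2956 - -6615824\right) \frac{1}{7180} = \left(-2956 + 6615824\right) \frac{1}{7180} = 6612868 \cdot \frac{1}{7180} = \frac{1653217}{1795}$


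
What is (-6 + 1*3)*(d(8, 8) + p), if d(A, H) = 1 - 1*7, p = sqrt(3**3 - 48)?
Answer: 18 - 3*I*sqrt(21) ≈ 18.0 - 13.748*I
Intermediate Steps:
p = I*sqrt(21) (p = sqrt(27 - 48) = sqrt(-21) = I*sqrt(21) ≈ 4.5826*I)
d(A, H) = -6 (d(A, H) = 1 - 7 = -6)
(-6 + 1*3)*(d(8, 8) + p) = (-6 + 1*3)*(-6 + I*sqrt(21)) = (-6 + 3)*(-6 + I*sqrt(21)) = -3*(-6 + I*sqrt(21)) = 18 - 3*I*sqrt(21)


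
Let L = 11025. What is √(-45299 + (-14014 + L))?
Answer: 4*I*√3018 ≈ 219.75*I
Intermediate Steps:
√(-45299 + (-14014 + L)) = √(-45299 + (-14014 + 11025)) = √(-45299 - 2989) = √(-48288) = 4*I*√3018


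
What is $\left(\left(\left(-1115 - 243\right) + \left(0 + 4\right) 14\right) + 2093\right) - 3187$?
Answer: $-2396$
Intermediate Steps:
$\left(\left(\left(-1115 - 243\right) + \left(0 + 4\right) 14\right) + 2093\right) - 3187 = \left(\left(-1358 + 4 \cdot 14\right) + 2093\right) - 3187 = \left(\left(-1358 + 56\right) + 2093\right) - 3187 = \left(-1302 + 2093\right) - 3187 = 791 - 3187 = -2396$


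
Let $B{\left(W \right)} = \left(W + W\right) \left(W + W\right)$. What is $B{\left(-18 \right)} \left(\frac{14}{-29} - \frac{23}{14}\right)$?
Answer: $- \frac{559224}{203} \approx -2754.8$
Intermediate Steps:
$B{\left(W \right)} = 4 W^{2}$ ($B{\left(W \right)} = 2 W 2 W = 4 W^{2}$)
$B{\left(-18 \right)} \left(\frac{14}{-29} - \frac{23}{14}\right) = 4 \left(-18\right)^{2} \left(\frac{14}{-29} - \frac{23}{14}\right) = 4 \cdot 324 \left(14 \left(- \frac{1}{29}\right) - \frac{23}{14}\right) = 1296 \left(- \frac{14}{29} - \frac{23}{14}\right) = 1296 \left(- \frac{863}{406}\right) = - \frac{559224}{203}$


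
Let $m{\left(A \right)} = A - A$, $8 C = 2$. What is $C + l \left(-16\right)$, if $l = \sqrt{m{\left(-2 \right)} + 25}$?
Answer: $- \frac{319}{4} \approx -79.75$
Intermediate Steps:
$C = \frac{1}{4}$ ($C = \frac{1}{8} \cdot 2 = \frac{1}{4} \approx 0.25$)
$m{\left(A \right)} = 0$
$l = 5$ ($l = \sqrt{0 + 25} = \sqrt{25} = 5$)
$C + l \left(-16\right) = \frac{1}{4} + 5 \left(-16\right) = \frac{1}{4} - 80 = - \frac{319}{4}$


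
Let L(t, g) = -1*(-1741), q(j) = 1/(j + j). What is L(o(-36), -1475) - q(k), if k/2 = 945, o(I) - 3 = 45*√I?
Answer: 6580979/3780 ≈ 1741.0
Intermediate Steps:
o(I) = 3 + 45*√I
k = 1890 (k = 2*945 = 1890)
q(j) = 1/(2*j)
L(t, g) = 1741
L(o(-36), -1475) - q(k) = 1741 - 1/(2*1890) = 1741 - 1*1/3780 = 1741 - 1/3780 = 6580979/3780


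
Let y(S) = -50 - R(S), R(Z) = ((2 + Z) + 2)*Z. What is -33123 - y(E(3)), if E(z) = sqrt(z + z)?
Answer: -33067 + 4*sqrt(6) ≈ -33057.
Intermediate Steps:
E(z) = sqrt(2)*sqrt(z) (E(z) = sqrt(2*z) = sqrt(2)*sqrt(z))
R(Z) = Z*(4 + Z) (R(Z) = (4 + Z)*Z = Z*(4 + Z))
y(S) = -50 - S*(4 + S)
-33123 - y(E(3)) = -33123 - (-50 - sqrt(2)*sqrt(3)*(4 + sqrt(2)*sqrt(3))) = -33123 - (-50 - sqrt(6)*(4 + sqrt(6))) = -33123 + (50 + sqrt(6)*(4 + sqrt(6))) = -33073 + sqrt(6)*(4 + sqrt(6))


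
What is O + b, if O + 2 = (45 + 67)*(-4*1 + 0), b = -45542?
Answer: -45992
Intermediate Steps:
O = -450 (O = -2 + (45 + 67)*(-4*1 + 0) = -2 + 112*(-4 + 0) = -2 + 112*(-4) = -2 - 448 = -450)
O + b = -450 - 45542 = -45992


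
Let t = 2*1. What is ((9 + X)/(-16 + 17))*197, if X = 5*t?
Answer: 3743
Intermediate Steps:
t = 2
X = 10 (X = 5*2 = 10)
((9 + X)/(-16 + 17))*197 = ((9 + 10)/(-16 + 17))*197 = (19/1)*197 = (19*1)*197 = 19*197 = 3743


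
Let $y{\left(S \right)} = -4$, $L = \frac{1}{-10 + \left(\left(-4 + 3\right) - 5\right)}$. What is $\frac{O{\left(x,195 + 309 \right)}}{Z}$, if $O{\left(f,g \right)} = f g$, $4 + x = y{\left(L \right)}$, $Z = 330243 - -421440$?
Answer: $- \frac{1344}{250561} \approx -0.005364$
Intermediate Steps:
$L = - \frac{1}{16}$ ($L = \frac{1}{-10 - 6} = \frac{1}{-16} = - \frac{1}{16} \approx -0.0625$)
$Z = 751683$ ($Z = 330243 + 421440 = 751683$)
$x = -8$ ($x = -4 - 4 = -8$)
$\frac{O{\left(x,195 + 309 \right)}}{Z} = \frac{\left(-8\right) \left(195 + 309\right)}{751683} = \left(-8\right) 504 \cdot \frac{1}{751683} = \left(-4032\right) \frac{1}{751683} = - \frac{1344}{250561}$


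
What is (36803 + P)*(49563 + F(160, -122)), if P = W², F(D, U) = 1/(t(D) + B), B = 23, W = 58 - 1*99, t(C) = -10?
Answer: 24796010880/13 ≈ 1.9074e+9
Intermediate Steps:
W = -41 (W = 58 - 99 = -41)
F(D, U) = 1/13 (F(D, U) = 1/(-10 + 23) = 1/13)
P = 1681 (P = (-41)² = 1681)
(36803 + P)*(49563 + F(160, -122)) = (36803 + 1681)*(49563 + 1/13) = 38484*(644320/13) = 24796010880/13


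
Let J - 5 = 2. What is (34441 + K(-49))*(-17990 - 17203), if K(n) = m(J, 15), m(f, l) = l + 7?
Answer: -1212856359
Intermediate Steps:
J = 7 (J = 5 + 2 = 7)
m(f, l) = 7 + l
K(n) = 22 (K(n) = 7 + 15 = 22)
(34441 + K(-49))*(-17990 - 17203) = (34441 + 22)*(-17990 - 17203) = 34463*(-35193) = -1212856359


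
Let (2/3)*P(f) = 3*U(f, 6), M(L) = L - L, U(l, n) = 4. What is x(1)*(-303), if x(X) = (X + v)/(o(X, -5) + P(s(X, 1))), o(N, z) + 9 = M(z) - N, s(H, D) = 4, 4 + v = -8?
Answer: 3333/8 ≈ 416.63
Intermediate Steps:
v = -12 (v = -4 - 8 = -12)
M(L) = 0
P(f) = 18 (P(f) = 3*(3*4)/2 = (3/2)*12 = 18)
o(N, z) = -9 - N (o(N, z) = -9 + (0 - N) = -9 - N)
x(X) = (-12 + X)/(9 - X) (x(X) = (X - 12)/((-9 - X) + 18) = (-12 + X)/(9 - X))
x(1)*(-303) = ((12 - 1*1)/(-9 + 1))*(-303) = ((12 - 1)/(-8))*(-303) = -1/8*11*(-303) = -11/8*(-303) = 3333/8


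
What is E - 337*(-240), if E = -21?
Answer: 80859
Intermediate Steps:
E - 337*(-240) = -21 - 337*(-240) = -21 + 80880 = 80859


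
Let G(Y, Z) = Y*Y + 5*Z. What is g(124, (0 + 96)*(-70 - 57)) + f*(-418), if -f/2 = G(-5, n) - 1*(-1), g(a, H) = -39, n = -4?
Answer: 4977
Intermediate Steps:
G(Y, Z) = Y**2 + 5*Z
f = -12 (f = -2*(((-5)**2 + 5*(-4)) - 1*(-1)) = -2*((25 - 20) + 1) = -2*(5 + 1) = -2*6 = -12)
g(124, (0 + 96)*(-70 - 57)) + f*(-418) = -39 - 12*(-418) = -39 + 5016 = 4977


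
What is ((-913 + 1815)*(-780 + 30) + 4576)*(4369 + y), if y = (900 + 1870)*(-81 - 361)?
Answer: 819727794204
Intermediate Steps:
y = -1224340 (y = 2770*(-442) = -1224340)
((-913 + 1815)*(-780 + 30) + 4576)*(4369 + y) = ((-913 + 1815)*(-780 + 30) + 4576)*(4369 - 1224340) = (902*(-750) + 4576)*(-1219971) = (-676500 + 4576)*(-1219971) = -671924*(-1219971) = 819727794204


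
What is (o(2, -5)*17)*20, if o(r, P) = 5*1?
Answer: 1700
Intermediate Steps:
o(r, P) = 5
(o(2, -5)*17)*20 = (5*17)*20 = 85*20 = 1700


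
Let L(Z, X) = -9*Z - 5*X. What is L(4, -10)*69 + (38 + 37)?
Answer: 1041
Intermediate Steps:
L(4, -10)*69 + (38 + 37) = (-9*4 - 5*(-10))*69 + (38 + 37) = (-36 + 50)*69 + 75 = 14*69 + 75 = 966 + 75 = 1041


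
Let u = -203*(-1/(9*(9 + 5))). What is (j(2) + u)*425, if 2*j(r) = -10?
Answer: -25925/18 ≈ -1440.3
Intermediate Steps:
j(r) = -5 (j(r) = (½)*(-10) = -5)
u = 29/18 (u = -203/((-9*14)) = -203/(-126) = -203*(-1/126) = 29/18 ≈ 1.6111)
(j(2) + u)*425 = (-5 + 29/18)*425 = -61/18*425 = -25925/18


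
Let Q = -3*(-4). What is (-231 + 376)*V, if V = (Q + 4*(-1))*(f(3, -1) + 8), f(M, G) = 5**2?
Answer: 38280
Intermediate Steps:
f(M, G) = 25
Q = 12
V = 264 (V = (12 + 4*(-1))*(25 + 8) = (12 - 4)*33 = 8*33 = 264)
(-231 + 376)*V = (-231 + 376)*264 = 145*264 = 38280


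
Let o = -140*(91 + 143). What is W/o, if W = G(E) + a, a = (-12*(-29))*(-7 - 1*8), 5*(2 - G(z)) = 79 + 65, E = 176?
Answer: 1009/6300 ≈ 0.16016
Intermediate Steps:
G(z) = -134/5 (G(z) = 2 - (79 + 65)/5 = 2 - 1/5*144 = 2 - 144/5 = -134/5)
a = -5220 (a = 348*(-7 - 8) = 348*(-15) = -5220)
W = -26234/5 (W = -134/5 - 5220 = -26234/5 ≈ -5246.8)
o = -32760 (o = -140*234 = -32760)
W/o = -26234/5/(-32760) = -26234/5*(-1/32760) = 1009/6300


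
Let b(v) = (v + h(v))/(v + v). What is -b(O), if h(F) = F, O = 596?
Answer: -1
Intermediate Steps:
b(v) = 1 (b(v) = (v + v)/(v + v) = (2*v)/((2*v)) = (2*v)*(1/(2*v)) = 1)
-b(O) = -1*1 = -1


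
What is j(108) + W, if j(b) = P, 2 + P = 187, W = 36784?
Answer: 36969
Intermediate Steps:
P = 185 (P = -2 + 187 = 185)
j(b) = 185
j(108) + W = 185 + 36784 = 36969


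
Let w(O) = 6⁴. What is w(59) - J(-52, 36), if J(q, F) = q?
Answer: 1348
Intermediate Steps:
w(O) = 1296
w(59) - J(-52, 36) = 1296 - 1*(-52) = 1296 + 52 = 1348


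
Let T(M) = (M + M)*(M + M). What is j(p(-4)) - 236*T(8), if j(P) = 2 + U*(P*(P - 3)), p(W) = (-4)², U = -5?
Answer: -61454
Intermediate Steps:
p(W) = 16
T(M) = 4*M² (T(M) = (2*M)*(2*M) = 4*M²)
j(P) = 2 - 5*P*(-3 + P) (j(P) = 2 - 5*P*(P - 3) = 2 - 5*P*(-3 + P))
j(p(-4)) - 236*T(8) = (2 - 5*16² + 15*16) - 944*8² = (2 - 5*256 + 240) - 944*64 = (2 - 1280 + 240) - 236*256 = -1038 - 60416 = -61454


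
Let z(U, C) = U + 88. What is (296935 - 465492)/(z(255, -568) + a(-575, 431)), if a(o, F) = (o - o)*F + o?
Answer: 168557/232 ≈ 726.54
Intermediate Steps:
a(o, F) = o (a(o, F) = 0*F + o = 0 + o = o)
z(U, C) = 88 + U
(296935 - 465492)/(z(255, -568) + a(-575, 431)) = (296935 - 465492)/((88 + 255) - 575) = -168557/(343 - 575) = -168557/(-232) = -168557*(-1/232) = 168557/232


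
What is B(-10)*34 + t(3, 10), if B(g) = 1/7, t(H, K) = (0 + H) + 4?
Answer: 83/7 ≈ 11.857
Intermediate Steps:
t(H, K) = 4 + H (t(H, K) = H + 4 = 4 + H)
B(g) = ⅐
B(-10)*34 + t(3, 10) = (⅐)*34 + (4 + 3) = 34/7 + 7 = 83/7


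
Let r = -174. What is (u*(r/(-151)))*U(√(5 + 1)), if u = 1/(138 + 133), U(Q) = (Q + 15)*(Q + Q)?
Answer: 2088/40921 + 5220*√6/40921 ≈ 0.36349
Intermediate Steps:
U(Q) = 2*Q*(15 + Q) (U(Q) = (15 + Q)*(2*Q) = 2*Q*(15 + Q))
u = 1/271 ≈ 0.0036900
(u*(r/(-151)))*U(√(5 + 1)) = ((-174/(-151))/271)*(2*√(5 + 1)*(15 + √(5 + 1))) = ((-174*(-1/151))/271)*(2*√6*(15 + √6)) = ((1/271)*(174/151))*(2*√6*(15 + √6)) = 174*(2*√6*(15 + √6))/40921 = 348*√6*(15 + √6)/40921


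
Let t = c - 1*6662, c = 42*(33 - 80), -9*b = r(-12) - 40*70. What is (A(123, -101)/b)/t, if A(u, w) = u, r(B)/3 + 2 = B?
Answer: -1107/24543512 ≈ -4.5104e-5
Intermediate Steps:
r(B) = -6 + 3*B
b = 2842/9 (b = -((-6 + 3*(-12)) - 40*70)/9 = -((-6 - 36) - 2800)/9 = -(-42 - 2800)/9 = -⅑*(-2842) = 2842/9 ≈ 315.78)
c = -1974 (c = 42*(-47) = -1974)
t = -8636 (t = -1974 - 1*6662 = -1974 - 6662 = -8636)
(A(123, -101)/b)/t = (123/(2842/9))/(-8636) = (123*(9/2842))*(-1/8636) = (1107/2842)*(-1/8636) = -1107/24543512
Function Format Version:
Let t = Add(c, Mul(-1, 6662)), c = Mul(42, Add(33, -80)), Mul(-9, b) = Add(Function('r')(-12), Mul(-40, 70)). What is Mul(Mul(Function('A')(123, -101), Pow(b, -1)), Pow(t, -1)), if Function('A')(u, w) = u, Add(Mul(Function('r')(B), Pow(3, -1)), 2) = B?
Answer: Rational(-1107, 24543512) ≈ -4.5104e-5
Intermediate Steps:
Function('r')(B) = Add(-6, Mul(3, B))
b = Rational(2842, 9) (b = Mul(Rational(-1, 9), Add(Add(-6, Mul(3, -12)), Mul(-40, 70))) = Mul(Rational(-1, 9), Add(Add(-6, -36), -2800)) = Mul(Rational(-1, 9), Add(-42, -2800)) = Mul(Rational(-1, 9), -2842) = Rational(2842, 9) ≈ 315.78)
c = -1974 (c = Mul(42, -47) = -1974)
t = -8636 (t = Add(-1974, Mul(-1, 6662)) = Add(-1974, -6662) = -8636)
Mul(Mul(Function('A')(123, -101), Pow(b, -1)), Pow(t, -1)) = Mul(Mul(123, Pow(Rational(2842, 9), -1)), Pow(-8636, -1)) = Mul(Mul(123, Rational(9, 2842)), Rational(-1, 8636)) = Mul(Rational(1107, 2842), Rational(-1, 8636)) = Rational(-1107, 24543512)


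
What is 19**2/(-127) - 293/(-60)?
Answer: 15551/7620 ≈ 2.0408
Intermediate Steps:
19**2/(-127) - 293/(-60) = 361*(-1/127) - 293*(-1/60) = -361/127 + 293/60 = 15551/7620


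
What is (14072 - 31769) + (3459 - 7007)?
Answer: -21245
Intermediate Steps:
(14072 - 31769) + (3459 - 7007) = -17697 - 3548 = -21245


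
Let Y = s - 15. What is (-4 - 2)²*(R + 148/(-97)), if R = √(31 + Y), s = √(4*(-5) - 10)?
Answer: -5328/97 + 36*√(16 + I*√30) ≈ 91.109 + 24.304*I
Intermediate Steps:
s = I*√30 (s = √(-20 - 10) = √(-30) = I*√30 ≈ 5.4772*I)
Y = -15 + I*√30 (Y = I*√30 - 15 = -15 + I*√30 ≈ -15.0 + 5.4772*I)
R = √(16 + I*√30) (R = √(31 + (-15 + I*√30)) = √(16 + I*√30) ≈ 4.0566 + 0.67511*I)
(-4 - 2)²*(R + 148/(-97)) = (-4 - 2)²*(√(16 + I*√30) + 148/(-97)) = (-6)²*(√(16 + I*√30) + 148*(-1/97)) = 36*(√(16 + I*√30) - 148/97) = 36*(-148/97 + √(16 + I*√30)) = -5328/97 + 36*√(16 + I*√30)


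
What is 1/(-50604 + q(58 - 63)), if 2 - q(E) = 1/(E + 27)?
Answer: -22/1113245 ≈ -1.9762e-5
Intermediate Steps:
q(E) = 2 - 1/(27 + E) (q(E) = 2 - 1/(E + 27) = 2 - 1/(27 + E))
1/(-50604 + q(58 - 63)) = 1/(-50604 + (53 + 2*(58 - 63))/(27 + (58 - 63))) = 1/(-50604 + (53 + 2*(-5))/(27 - 5)) = 1/(-50604 + (53 - 10)/22) = 1/(-50604 + (1/22)*43) = 1/(-50604 + 43/22) = 1/(-1113245/22) = -22/1113245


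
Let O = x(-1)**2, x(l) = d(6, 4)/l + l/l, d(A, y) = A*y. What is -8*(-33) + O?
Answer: 793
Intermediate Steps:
x(l) = 1 + 24/l (x(l) = (6*4)/l + l/l = 24/l + 1 = 1 + 24/l)
O = 529 (O = ((24 - 1)/(-1))**2 = (-1*23)**2 = (-23)**2 = 529)
-8*(-33) + O = -8*(-33) + 529 = 264 + 529 = 793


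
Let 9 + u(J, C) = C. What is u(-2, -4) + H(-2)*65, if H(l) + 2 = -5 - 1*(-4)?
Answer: -208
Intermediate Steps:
H(l) = -3 (H(l) = -2 + (-5 - 1*(-4)) = -2 + (-5 + 4) = -2 - 1 = -3)
u(J, C) = -9 + C
u(-2, -4) + H(-2)*65 = (-9 - 4) - 3*65 = -13 - 195 = -208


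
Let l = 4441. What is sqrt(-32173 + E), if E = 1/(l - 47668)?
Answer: 16*I*sqrt(26092715361)/14409 ≈ 179.37*I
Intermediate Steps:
E = -1/43227 (E = 1/(4441 - 47668) = 1/(-43227) = -1/43227 ≈ -2.3134e-5)
sqrt(-32173 + E) = sqrt(-32173 - 1/43227) = sqrt(-1390742272/43227) = 16*I*sqrt(26092715361)/14409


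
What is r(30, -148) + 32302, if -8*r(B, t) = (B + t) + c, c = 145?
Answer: 258389/8 ≈ 32299.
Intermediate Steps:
r(B, t) = -145/8 - B/8 - t/8 (r(B, t) = -((B + t) + 145)/8 = -(145 + B + t)/8 = -145/8 - B/8 - t/8)
r(30, -148) + 32302 = (-145/8 - ⅛*30 - ⅛*(-148)) + 32302 = (-145/8 - 15/4 + 37/2) + 32302 = -27/8 + 32302 = 258389/8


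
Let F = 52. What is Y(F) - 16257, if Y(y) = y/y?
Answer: -16256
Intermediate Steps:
Y(y) = 1
Y(F) - 16257 = 1 - 16257 = -16256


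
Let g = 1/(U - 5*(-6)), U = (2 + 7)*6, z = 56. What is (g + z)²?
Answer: 22137025/7056 ≈ 3137.3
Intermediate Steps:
U = 54 (U = 9*6 = 54)
g = 1/84 (g = 1/(54 - 5*(-6)) = 1/(54 + 30) = 1/84 ≈ 0.011905)
(g + z)² = (1/84 + 56)² = (4705/84)² = 22137025/7056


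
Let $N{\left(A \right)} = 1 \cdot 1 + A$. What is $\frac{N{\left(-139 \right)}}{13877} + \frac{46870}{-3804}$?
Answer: $- \frac{325469971}{26394054} \approx -12.331$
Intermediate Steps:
$N{\left(A \right)} = 1 + A$
$\frac{N{\left(-139 \right)}}{13877} + \frac{46870}{-3804} = \frac{1 - 139}{13877} + \frac{46870}{-3804} = \left(-138\right) \frac{1}{13877} + 46870 \left(- \frac{1}{3804}\right) = - \frac{138}{13877} - \frac{23435}{1902} = - \frac{325469971}{26394054}$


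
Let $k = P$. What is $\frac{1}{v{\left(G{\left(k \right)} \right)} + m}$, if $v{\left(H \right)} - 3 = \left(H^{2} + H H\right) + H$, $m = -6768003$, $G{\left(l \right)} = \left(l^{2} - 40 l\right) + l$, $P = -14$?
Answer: $- \frac{1}{5666130} \approx -1.7649 \cdot 10^{-7}$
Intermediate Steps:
$k = -14$
$G{\left(l \right)} = l^{2} - 39 l$
$v{\left(H \right)} = 3 + H + 2 H^{2}$ ($v{\left(H \right)} = 3 + \left(\left(H^{2} + H H\right) + H\right) = 3 + \left(\left(H^{2} + H^{2}\right) + H\right) = 3 + \left(2 H^{2} + H\right) = 3 + \left(H + 2 H^{2}\right) = 3 + H + 2 H^{2}$)
$\frac{1}{v{\left(G{\left(k \right)} \right)} + m} = \frac{1}{\left(3 - 14 \left(-39 - 14\right) + 2 \left(- 14 \left(-39 - 14\right)\right)^{2}\right) - 6768003} = \frac{1}{\left(3 - -742 + 2 \left(\left(-14\right) \left(-53\right)\right)^{2}\right) - 6768003} = \frac{1}{\left(3 + 742 + 2 \cdot 742^{2}\right) - 6768003} = \frac{1}{\left(3 + 742 + 2 \cdot 550564\right) - 6768003} = \frac{1}{\left(3 + 742 + 1101128\right) - 6768003} = \frac{1}{1101873 - 6768003} = \frac{1}{-5666130} = - \frac{1}{5666130}$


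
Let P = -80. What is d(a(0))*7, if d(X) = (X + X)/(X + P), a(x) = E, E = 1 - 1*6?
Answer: 14/17 ≈ 0.82353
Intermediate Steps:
E = -5 (E = 1 - 6 = -5)
a(x) = -5
d(X) = 2*X/(-80 + X) (d(X) = (X + X)/(X - 80) = (2*X)/(-80 + X) = 2*X/(-80 + X))
d(a(0))*7 = (2*(-5)/(-80 - 5))*7 = (2*(-5)/(-85))*7 = (2*(-5)*(-1/85))*7 = (2/17)*7 = 14/17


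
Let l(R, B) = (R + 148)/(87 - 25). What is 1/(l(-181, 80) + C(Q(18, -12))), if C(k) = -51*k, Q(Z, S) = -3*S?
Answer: -62/113865 ≈ -0.00054450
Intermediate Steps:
l(R, B) = 74/31 + R/62 (l(R, B) = (148 + R)/62 = (148 + R)*(1/62) = 74/31 + R/62)
1/(l(-181, 80) + C(Q(18, -12))) = 1/((74/31 + (1/62)*(-181)) - (-153)*(-12)) = 1/((74/31 - 181/62) - 51*36) = 1/(-33/62 - 1836) = 1/(-113865/62) = -62/113865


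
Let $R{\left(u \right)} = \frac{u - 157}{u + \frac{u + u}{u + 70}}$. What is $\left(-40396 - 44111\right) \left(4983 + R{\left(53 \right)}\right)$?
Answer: $- \frac{2788695760581}{6625} \approx -4.2094 \cdot 10^{8}$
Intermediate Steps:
$R{\left(u \right)} = \frac{-157 + u}{u + \frac{2 u}{70 + u}}$
$\left(-40396 - 44111\right) \left(4983 + R{\left(53 \right)}\right) = \left(-40396 - 44111\right) \left(4983 + \frac{-10990 + 53^{2} - 4611}{53 \left(72 + 53\right)}\right) = - 84507 \left(4983 + \frac{-10990 + 2809 - 4611}{53 \cdot 125}\right) = - 84507 \left(4983 + \frac{1}{53} \cdot \frac{1}{125} \left(-12792\right)\right) = - 84507 \left(4983 - \frac{12792}{6625}\right) = \left(-84507\right) \frac{32999583}{6625} = - \frac{2788695760581}{6625}$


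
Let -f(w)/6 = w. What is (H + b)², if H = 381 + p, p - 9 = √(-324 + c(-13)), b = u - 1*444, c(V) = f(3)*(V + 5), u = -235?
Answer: 83341 - 3468*I*√5 ≈ 83341.0 - 7754.7*I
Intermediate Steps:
f(w) = -6*w
c(V) = -90 - 18*V (c(V) = (-6*3)*(V + 5) = -18*(5 + V) = -90 - 18*V)
b = -679 (b = -235 - 1*444 = -235 - 444 = -679)
p = 9 + 6*I*√5 (p = 9 + √(-324 + (-90 - 18*(-13))) = 9 + √(-324 + (-90 + 234)) = 9 + √(-324 + 144) = 9 + √(-180) = 9 + 6*I*√5 ≈ 9.0 + 13.416*I)
H = 390 + 6*I*√5 (H = 381 + (9 + 6*I*√5) = 390 + 6*I*√5 ≈ 390.0 + 13.416*I)
(H + b)² = ((390 + 6*I*√5) - 679)² = (-289 + 6*I*√5)²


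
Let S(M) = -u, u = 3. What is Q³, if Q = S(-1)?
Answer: -27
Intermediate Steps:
S(M) = -3 (S(M) = -1*3 = -3)
Q = -3
Q³ = (-3)³ = -27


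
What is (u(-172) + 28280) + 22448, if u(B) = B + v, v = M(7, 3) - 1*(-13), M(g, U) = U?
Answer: 50572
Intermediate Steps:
v = 16 (v = 3 - 1*(-13) = 3 + 13 = 16)
u(B) = 16 + B (u(B) = B + 16 = 16 + B)
(u(-172) + 28280) + 22448 = ((16 - 172) + 28280) + 22448 = (-156 + 28280) + 22448 = 28124 + 22448 = 50572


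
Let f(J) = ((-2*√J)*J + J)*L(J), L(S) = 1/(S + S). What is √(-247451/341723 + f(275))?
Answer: √(-104689574834 - 2335492174580*√11)/683446 ≈ 4.0997*I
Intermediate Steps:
L(S) = 1/(2*S)
f(J) = (J - 2*J^(3/2))/(2*J) (f(J) = ((-2*√J)*J + J)*(1/(2*J)) = (-2*J^(3/2) + J)*(1/(2*J)) = (J - 2*J^(3/2))*(1/(2*J)) = (J - 2*J^(3/2))/(2*J))
√(-247451/341723 + f(275)) = √(-247451/341723 + (½ - √275)) = √(-247451*1/341723 + (½ - 5*√11)) = √(-247451/341723 + (½ - 5*√11)) = √(-153179/683446 - 5*√11)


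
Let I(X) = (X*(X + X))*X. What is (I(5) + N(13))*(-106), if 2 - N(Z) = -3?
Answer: -27030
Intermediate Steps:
N(Z) = 5 (N(Z) = 2 - 1*(-3) = 2 + 3 = 5)
I(X) = 2*X³ (I(X) = (X*(2*X))*X = (2*X²)*X = 2*X³)
(I(5) + N(13))*(-106) = (2*5³ + 5)*(-106) = (2*125 + 5)*(-106) = (250 + 5)*(-106) = 255*(-106) = -27030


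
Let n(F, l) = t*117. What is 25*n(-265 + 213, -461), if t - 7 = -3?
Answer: 11700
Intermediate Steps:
t = 4 (t = 7 - 3 = 4)
n(F, l) = 468 (n(F, l) = 4*117 = 468)
25*n(-265 + 213, -461) = 25*468 = 11700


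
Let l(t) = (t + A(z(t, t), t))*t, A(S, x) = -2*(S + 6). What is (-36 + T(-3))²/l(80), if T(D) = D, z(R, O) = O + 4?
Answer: -1521/8000 ≈ -0.19012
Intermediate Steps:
z(R, O) = 4 + O
A(S, x) = -12 - 2*S (A(S, x) = -2*(6 + S) = -12 - 2*S)
l(t) = t*(-20 - t) (l(t) = (t + (-12 - 2*(4 + t)))*t = (t + (-12 + (-8 - 2*t)))*t = (t + (-20 - 2*t))*t = (-20 - t)*t = t*(-20 - t))
(-36 + T(-3))²/l(80) = (-36 - 3)²/((-1*80*(20 + 80))) = (-39)²/((-1*80*100)) = 1521/(-8000) = 1521*(-1/8000) = -1521/8000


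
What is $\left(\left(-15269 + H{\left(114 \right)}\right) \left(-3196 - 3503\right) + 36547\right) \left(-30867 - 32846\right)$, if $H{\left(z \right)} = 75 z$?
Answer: $-2870087666264$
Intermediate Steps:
$\left(\left(-15269 + H{\left(114 \right)}\right) \left(-3196 - 3503\right) + 36547\right) \left(-30867 - 32846\right) = \left(\left(-15269 + 75 \cdot 114\right) \left(-3196 - 3503\right) + 36547\right) \left(-30867 - 32846\right) = \left(\left(-15269 + 8550\right) \left(-6699\right) + 36547\right) \left(-63713\right) = \left(\left(-6719\right) \left(-6699\right) + 36547\right) \left(-63713\right) = \left(45010581 + 36547\right) \left(-63713\right) = 45047128 \left(-63713\right) = -2870087666264$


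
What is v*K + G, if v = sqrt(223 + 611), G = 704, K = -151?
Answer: 704 - 151*sqrt(834) ≈ -3656.7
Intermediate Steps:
v = sqrt(834) ≈ 28.879
v*K + G = sqrt(834)*(-151) + 704 = -151*sqrt(834) + 704 = 704 - 151*sqrt(834)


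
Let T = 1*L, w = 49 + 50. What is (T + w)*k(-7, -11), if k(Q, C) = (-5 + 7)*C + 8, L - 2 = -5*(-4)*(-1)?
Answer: -1134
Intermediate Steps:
L = -18 (L = 2 - 5*(-4)*(-1) = 2 + 20*(-1) = 2 - 20 = -18)
k(Q, C) = 8 + 2*C (k(Q, C) = 2*C + 8 = 8 + 2*C)
w = 99
T = -18 (T = 1*(-18) = -18)
(T + w)*k(-7, -11) = (-18 + 99)*(8 + 2*(-11)) = 81*(8 - 22) = 81*(-14) = -1134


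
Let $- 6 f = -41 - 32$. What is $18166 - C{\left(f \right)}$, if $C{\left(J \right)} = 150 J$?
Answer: $16341$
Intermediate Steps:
$f = \frac{73}{6}$ ($f = - \frac{-41 - 32}{6} = \left(- \frac{1}{6}\right) \left(-73\right) = \frac{73}{6} \approx 12.167$)
$18166 - C{\left(f \right)} = 18166 - 150 \cdot \frac{73}{6} = 18166 - 1825 = 16341$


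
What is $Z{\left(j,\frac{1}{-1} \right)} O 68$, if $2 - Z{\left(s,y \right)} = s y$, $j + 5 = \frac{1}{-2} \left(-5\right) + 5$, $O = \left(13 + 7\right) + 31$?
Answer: $15606$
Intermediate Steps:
$O = 51$ ($O = 20 + 31 = 51$)
$j = \frac{5}{2}$ ($j = -5 + \left(\frac{1}{-2} \left(-5\right) + 5\right) = -5 + \left(\left(- \frac{1}{2}\right) \left(-5\right) + 5\right) = -5 + \left(\frac{5}{2} + 5\right) = -5 + \frac{15}{2} = \frac{5}{2} \approx 2.5$)
$Z{\left(s,y \right)} = 2 - s y$
$Z{\left(j,\frac{1}{-1} \right)} O 68 = \left(2 - \frac{5}{2 \left(-1\right)}\right) 51 \cdot 68 = \left(2 - \frac{5}{2} \left(-1\right)\right) 51 \cdot 68 = \left(2 + \frac{5}{2}\right) 51 \cdot 68 = \frac{9}{2} \cdot 51 \cdot 68 = \frac{459}{2} \cdot 68 = 15606$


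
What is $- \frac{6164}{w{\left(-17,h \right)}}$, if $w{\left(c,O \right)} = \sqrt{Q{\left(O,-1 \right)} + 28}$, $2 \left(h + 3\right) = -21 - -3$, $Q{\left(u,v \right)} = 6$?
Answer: $- \frac{3082 \sqrt{34}}{17} \approx -1057.1$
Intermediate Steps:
$h = -12$ ($h = -3 + \frac{-21 - -3}{2} = -3 + \frac{-21 + 3}{2} = -3 + \frac{1}{2} \left(-18\right) = -3 - 9 = -12$)
$w{\left(c,O \right)} = \sqrt{34}$ ($w{\left(c,O \right)} = \sqrt{6 + 28} = \sqrt{34}$)
$- \frac{6164}{w{\left(-17,h \right)}} = - \frac{6164}{\sqrt{34}} = - 6164 \frac{\sqrt{34}}{34} = - \frac{3082 \sqrt{34}}{17}$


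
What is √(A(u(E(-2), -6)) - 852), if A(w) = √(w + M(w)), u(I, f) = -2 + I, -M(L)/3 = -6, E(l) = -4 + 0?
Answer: √(-852 + 2*√3) ≈ 29.13*I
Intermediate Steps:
E(l) = -4
M(L) = 18 (M(L) = -3*(-6) = 18)
A(w) = √(18 + w) (A(w) = √(w + 18) = √(18 + w))
√(A(u(E(-2), -6)) - 852) = √(√(18 + (-2 - 4)) - 852) = √(√(18 - 6) - 852) = √(√12 - 852) = √(2*√3 - 852) = √(-852 + 2*√3)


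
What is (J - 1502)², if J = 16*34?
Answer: 917764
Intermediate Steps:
J = 544
(J - 1502)² = (544 - 1502)² = (-958)² = 917764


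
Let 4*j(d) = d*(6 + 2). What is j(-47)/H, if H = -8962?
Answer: 47/4481 ≈ 0.010489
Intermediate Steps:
j(d) = 2*d (j(d) = (d*(6 + 2))/4 = (d*8)/4 = (8*d)/4 = 2*d)
j(-47)/H = (2*(-47))/(-8962) = -94*(-1/8962) = 47/4481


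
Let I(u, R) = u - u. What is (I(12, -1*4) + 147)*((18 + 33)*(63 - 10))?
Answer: 397341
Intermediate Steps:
I(u, R) = 0
(I(12, -1*4) + 147)*((18 + 33)*(63 - 10)) = (0 + 147)*((18 + 33)*(63 - 10)) = 147*(51*53) = 147*2703 = 397341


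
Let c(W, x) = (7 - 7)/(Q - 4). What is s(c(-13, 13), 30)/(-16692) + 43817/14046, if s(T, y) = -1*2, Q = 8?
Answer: 30475894/9768993 ≈ 3.1197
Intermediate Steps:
c(W, x) = 0 (c(W, x) = (7 - 7)/(8 - 4) = 0/4 = 0*(¼) = 0)
s(T, y) = -2
s(c(-13, 13), 30)/(-16692) + 43817/14046 = -2/(-16692) + 43817/14046 = -2*(-1/16692) + 43817*(1/14046) = 1/8346 + 43817/14046 = 30475894/9768993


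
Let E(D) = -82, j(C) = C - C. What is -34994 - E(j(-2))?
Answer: -34912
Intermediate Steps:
j(C) = 0
-34994 - E(j(-2)) = -34994 - 1*(-82) = -34994 + 82 = -34912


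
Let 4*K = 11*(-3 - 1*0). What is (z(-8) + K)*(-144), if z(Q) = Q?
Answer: 2340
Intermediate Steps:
K = -33/4 (K = (11*(-3 - 1*0))/4 = (11*(-3 + 0))/4 = (11*(-3))/4 = (1/4)*(-33) = -33/4 ≈ -8.2500)
(z(-8) + K)*(-144) = (-8 - 33/4)*(-144) = -65/4*(-144) = 2340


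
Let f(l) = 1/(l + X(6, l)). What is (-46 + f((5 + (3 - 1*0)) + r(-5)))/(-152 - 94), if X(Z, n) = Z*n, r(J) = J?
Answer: 965/5166 ≈ 0.18680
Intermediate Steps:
f(l) = 1/(7*l) (f(l) = 1/(l + 6*l) = 1/(7*l))
(-46 + f((5 + (3 - 1*0)) + r(-5)))/(-152 - 94) = (-46 + 1/(7*((5 + (3 - 1*0)) - 5)))/(-152 - 94) = (-46 + 1/(7*((5 + (3 + 0)) - 5)))/(-246) = (-46 + 1/(7*((5 + 3) - 5)))*(-1/246) = (-46 + 1/(7*(8 - 5)))*(-1/246) = (-46 + (⅐)/3)*(-1/246) = (-46 + (⅐)*(⅓))*(-1/246) = (-46 + 1/21)*(-1/246) = -965/21*(-1/246) = 965/5166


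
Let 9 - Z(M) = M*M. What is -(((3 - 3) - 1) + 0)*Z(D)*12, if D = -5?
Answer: -192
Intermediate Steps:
Z(M) = 9 - M² (Z(M) = 9 - M*M = 9 - M²)
-(((3 - 3) - 1) + 0)*Z(D)*12 = -(((3 - 3) - 1) + 0)*(9 - 1*(-5)²)*12 = -((0 - 1) + 0)*(9 - 1*25)*12 = -(-1 + 0)*(9 - 25)*12 = -(-1)*(-16)*12 = -1*16*12 = -16*12 = -192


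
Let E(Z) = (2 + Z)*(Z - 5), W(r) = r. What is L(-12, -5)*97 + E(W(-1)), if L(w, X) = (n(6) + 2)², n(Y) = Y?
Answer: 6202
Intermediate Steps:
E(Z) = (-5 + Z)*(2 + Z) (E(Z) = (2 + Z)*(-5 + Z) = (-5 + Z)*(2 + Z))
L(w, X) = 64 (L(w, X) = (6 + 2)² = 8² = 64)
L(-12, -5)*97 + E(W(-1)) = 64*97 + (-10 + (-1)² - 3*(-1)) = 6208 + (-10 + 1 + 3) = 6208 - 6 = 6202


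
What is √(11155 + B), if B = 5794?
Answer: √16949 ≈ 130.19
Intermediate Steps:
√(11155 + B) = √(11155 + 5794) = √16949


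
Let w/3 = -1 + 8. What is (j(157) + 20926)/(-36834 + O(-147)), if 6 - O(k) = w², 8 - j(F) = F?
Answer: -20777/37269 ≈ -0.55749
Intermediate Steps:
j(F) = 8 - F
w = 21 (w = 3*(-1 + 8) = 3*7 = 21)
O(k) = -435 (O(k) = 6 - 1*21² = 6 - 1*441 = 6 - 441 = -435)
(j(157) + 20926)/(-36834 + O(-147)) = ((8 - 1*157) + 20926)/(-36834 - 435) = ((8 - 157) + 20926)/(-37269) = (-149 + 20926)*(-1/37269) = 20777*(-1/37269) = -20777/37269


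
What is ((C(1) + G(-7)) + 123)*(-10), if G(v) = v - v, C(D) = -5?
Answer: -1180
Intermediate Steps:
G(v) = 0
((C(1) + G(-7)) + 123)*(-10) = ((-5 + 0) + 123)*(-10) = (-5 + 123)*(-10) = 118*(-10) = -1180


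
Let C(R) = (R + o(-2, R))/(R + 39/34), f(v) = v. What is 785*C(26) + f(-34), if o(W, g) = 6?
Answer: 822698/923 ≈ 891.33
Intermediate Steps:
C(R) = (6 + R)/(39/34 + R) (C(R) = (R + 6)/(R + 39/34) = (6 + R)/(R + 39*(1/34)) = (6 + R)/(R + 39/34) = (6 + R)/(39/34 + R))
785*C(26) + f(-34) = 785*(34*(6 + 26)/(39 + 34*26)) - 34 = 785*(34*32/(39 + 884)) - 34 = 785*(34*32/923) - 34 = 785*(34*(1/923)*32) - 34 = 785*(1088/923) - 34 = 854080/923 - 34 = 822698/923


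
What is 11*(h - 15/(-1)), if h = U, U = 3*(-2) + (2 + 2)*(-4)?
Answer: -77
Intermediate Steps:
U = -22 (U = -6 + 4*(-4) = -6 - 16 = -22)
h = -22
11*(h - 15/(-1)) = 11*(-22 - 15/(-1)) = 11*(-22 - 15*(-1)) = 11*(-22 + 15) = 11*(-7) = -77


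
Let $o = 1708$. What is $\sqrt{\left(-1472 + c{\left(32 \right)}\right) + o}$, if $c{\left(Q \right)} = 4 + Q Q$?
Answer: $4 \sqrt{79} \approx 35.553$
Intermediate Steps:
$c{\left(Q \right)} = 4 + Q^{2}$
$\sqrt{\left(-1472 + c{\left(32 \right)}\right) + o} = \sqrt{\left(-1472 + \left(4 + 32^{2}\right)\right) + 1708} = \sqrt{\left(-1472 + \left(4 + 1024\right)\right) + 1708} = \sqrt{\left(-1472 + 1028\right) + 1708} = \sqrt{-444 + 1708} = \sqrt{1264} = 4 \sqrt{79}$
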